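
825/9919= 825/9919  =  0.08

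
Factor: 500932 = 2^2 * 61^1*2053^1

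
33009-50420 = - 17411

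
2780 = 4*695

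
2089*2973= 6210597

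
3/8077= 3/8077= 0.00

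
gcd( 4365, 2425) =485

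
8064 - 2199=5865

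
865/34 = 25+15/34= 25.44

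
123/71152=123/71152  =  0.00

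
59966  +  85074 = 145040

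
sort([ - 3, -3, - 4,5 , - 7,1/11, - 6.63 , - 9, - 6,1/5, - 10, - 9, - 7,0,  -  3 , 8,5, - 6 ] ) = [ - 10, - 9,-9 ,-7, - 7 ,-6.63,-6,  -  6, - 4 ,-3, - 3, - 3,0,1/11,1/5,5,5,8 ] 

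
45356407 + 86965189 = 132321596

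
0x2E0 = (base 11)60A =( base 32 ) N0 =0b1011100000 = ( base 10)736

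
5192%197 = 70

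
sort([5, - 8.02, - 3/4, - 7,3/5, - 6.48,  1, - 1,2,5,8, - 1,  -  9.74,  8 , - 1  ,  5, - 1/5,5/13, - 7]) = [ - 9.74,-8.02,-7, - 7, - 6.48,- 1, - 1, - 1, - 3/4, - 1/5,5/13, 3/5, 1,2,5, 5 , 5,8,8]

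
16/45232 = 1/2827 = 0.00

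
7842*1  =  7842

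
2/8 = 1/4 =0.25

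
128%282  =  128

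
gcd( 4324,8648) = 4324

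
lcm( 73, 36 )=2628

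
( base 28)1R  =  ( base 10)55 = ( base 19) 2h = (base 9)61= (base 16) 37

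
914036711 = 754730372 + 159306339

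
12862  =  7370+5492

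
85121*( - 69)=-5873349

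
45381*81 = 3675861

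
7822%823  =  415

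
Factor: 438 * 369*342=55274724 =2^2*3^5*19^1*41^1*73^1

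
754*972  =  732888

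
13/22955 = 13/22955 = 0.00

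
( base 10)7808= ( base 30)8k8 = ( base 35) 6d3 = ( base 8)17200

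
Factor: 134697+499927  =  634624 = 2^8 * 37^1 * 67^1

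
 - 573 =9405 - 9978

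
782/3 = 782/3 = 260.67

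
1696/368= 106/23 = 4.61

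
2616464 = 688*3803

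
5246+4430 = 9676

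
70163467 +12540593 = 82704060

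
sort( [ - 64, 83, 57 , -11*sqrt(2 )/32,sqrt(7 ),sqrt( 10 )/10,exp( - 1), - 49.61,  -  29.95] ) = [ - 64, - 49.61,-29.95, - 11 * sqrt( 2 ) /32, sqrt(10)/10,exp( - 1 ), sqrt( 7), 57, 83] 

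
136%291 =136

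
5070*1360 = 6895200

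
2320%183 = 124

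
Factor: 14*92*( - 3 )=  - 2^3*3^1 * 7^1*23^1 = - 3864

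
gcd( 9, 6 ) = 3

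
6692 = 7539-847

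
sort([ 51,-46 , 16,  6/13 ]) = [  -  46, 6/13, 16, 51]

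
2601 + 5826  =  8427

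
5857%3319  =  2538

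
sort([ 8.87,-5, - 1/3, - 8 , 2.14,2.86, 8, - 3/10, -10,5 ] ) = [ - 10, - 8, - 5,-1/3, - 3/10,2.14,2.86,5, 8, 8.87 ]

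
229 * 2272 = 520288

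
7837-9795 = - 1958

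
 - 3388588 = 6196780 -9585368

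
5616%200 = 16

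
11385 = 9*1265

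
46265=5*9253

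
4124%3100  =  1024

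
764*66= 50424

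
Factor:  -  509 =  - 509^1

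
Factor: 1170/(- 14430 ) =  - 3/37 = - 3^1*  37^( - 1 )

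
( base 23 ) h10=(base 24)FFG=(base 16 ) 2338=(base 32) 8PO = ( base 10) 9016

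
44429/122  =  44429/122  =  364.17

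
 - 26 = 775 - 801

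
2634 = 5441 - 2807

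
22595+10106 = 32701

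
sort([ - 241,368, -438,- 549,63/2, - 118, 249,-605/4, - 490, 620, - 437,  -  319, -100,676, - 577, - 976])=[ - 976, - 577,- 549, - 490,-438, - 437, - 319, - 241, - 605/4, - 118, - 100, 63/2, 249, 368, 620,676]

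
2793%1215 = 363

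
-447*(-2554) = 1141638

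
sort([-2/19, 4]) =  [ - 2/19, 4]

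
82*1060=86920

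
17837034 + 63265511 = 81102545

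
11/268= 11/268=0.04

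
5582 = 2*2791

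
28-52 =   -  24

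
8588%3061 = 2466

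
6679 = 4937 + 1742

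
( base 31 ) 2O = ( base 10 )86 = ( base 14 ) 62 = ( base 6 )222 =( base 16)56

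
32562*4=130248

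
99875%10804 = 2639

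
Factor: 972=2^2*3^5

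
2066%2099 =2066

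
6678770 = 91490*73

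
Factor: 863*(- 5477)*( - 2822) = 2^1 *17^1*83^1*863^1*5477^1 = 13338609122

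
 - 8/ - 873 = 8/873 = 0.01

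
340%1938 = 340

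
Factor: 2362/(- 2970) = - 3^(-3)*5^( -1) * 11^( -1)*1181^1 = - 1181/1485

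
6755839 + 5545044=12300883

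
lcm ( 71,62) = 4402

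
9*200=1800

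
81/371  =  81/371 = 0.22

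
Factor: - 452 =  - 2^2 * 113^1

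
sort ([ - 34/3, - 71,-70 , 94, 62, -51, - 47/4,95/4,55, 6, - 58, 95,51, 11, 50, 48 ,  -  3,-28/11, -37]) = [ - 71,  -  70, - 58,-51, -37,-47/4,-34/3  , - 3 , - 28/11,6,11, 95/4, 48,50,51,55,62, 94 , 95 ] 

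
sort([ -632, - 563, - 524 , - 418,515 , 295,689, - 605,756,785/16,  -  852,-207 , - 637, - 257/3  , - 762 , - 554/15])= [ - 852, - 762, - 637,-632, - 605, - 563,  -  524, - 418, - 207,-257/3, - 554/15,785/16, 295,515, 689, 756]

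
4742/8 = 2371/4= 592.75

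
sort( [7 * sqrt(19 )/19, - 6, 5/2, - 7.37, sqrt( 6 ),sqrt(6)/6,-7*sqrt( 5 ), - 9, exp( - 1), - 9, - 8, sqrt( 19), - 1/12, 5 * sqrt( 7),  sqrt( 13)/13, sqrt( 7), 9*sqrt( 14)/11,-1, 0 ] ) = [ - 7*sqrt(5), - 9,-9 , - 8, - 7.37,-6, - 1, - 1/12, 0,sqrt( 13 ) /13, exp( - 1),sqrt( 6 )/6, 7*sqrt( 19)/19,  sqrt( 6),5/2,  sqrt( 7 ), 9*sqrt( 14 ) /11, sqrt( 19 ), 5*sqrt( 7)] 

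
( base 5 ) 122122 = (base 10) 4662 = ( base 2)1001000110110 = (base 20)bd2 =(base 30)55C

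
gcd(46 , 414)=46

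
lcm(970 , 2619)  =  26190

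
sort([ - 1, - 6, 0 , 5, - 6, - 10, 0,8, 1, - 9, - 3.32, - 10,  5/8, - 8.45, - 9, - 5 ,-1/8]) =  [ - 10, - 10, -9, - 9, - 8.45, - 6, - 6,  -  5, - 3.32 ,  -  1, - 1/8, 0, 0 , 5/8,1,5, 8]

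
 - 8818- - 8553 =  - 265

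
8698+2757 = 11455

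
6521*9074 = 59171554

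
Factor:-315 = -3^2*5^1*7^1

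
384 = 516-132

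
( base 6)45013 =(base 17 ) 14c0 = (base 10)6273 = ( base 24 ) AL9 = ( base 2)1100010000001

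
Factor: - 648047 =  - 648047^1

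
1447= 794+653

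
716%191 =143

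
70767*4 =283068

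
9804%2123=1312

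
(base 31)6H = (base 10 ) 203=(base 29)70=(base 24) 8B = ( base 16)CB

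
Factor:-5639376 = -2^4 * 3^1*17^1 *6911^1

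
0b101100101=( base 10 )357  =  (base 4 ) 11211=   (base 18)11F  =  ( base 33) AR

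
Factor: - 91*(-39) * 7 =3^1*7^2*13^2=24843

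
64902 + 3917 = 68819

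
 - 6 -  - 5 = - 1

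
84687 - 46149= 38538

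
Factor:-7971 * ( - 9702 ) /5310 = 3^1 * 5^( - 1 )*7^2*11^1*59^( - 1 ) * 2657^1 = 4296369/295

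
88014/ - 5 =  - 17603 + 1/5 = - 17602.80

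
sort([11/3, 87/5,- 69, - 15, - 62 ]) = [-69,  -  62, - 15,  11/3,87/5 ] 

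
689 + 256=945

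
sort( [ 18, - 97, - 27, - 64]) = [ -97, - 64, - 27,18]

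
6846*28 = 191688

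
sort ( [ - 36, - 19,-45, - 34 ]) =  [- 45, - 36,-34 , - 19] 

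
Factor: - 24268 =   -  2^2*6067^1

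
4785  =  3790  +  995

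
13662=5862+7800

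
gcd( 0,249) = 249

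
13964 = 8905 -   -  5059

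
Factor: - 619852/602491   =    -  964/937 =- 2^2*241^1*937^( -1)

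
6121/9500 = 6121/9500   =  0.64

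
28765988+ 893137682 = 921903670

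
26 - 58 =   -  32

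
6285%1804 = 873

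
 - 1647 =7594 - 9241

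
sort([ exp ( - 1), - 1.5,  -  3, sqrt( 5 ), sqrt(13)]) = [ -3, - 1.5, exp( - 1 ),sqrt( 5), sqrt(13 ) ]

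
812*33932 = 27552784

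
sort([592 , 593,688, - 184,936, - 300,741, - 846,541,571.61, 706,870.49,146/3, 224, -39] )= [ -846, - 300, - 184, - 39,146/3,  224,541,571.61, 592, 593,688,706,741 , 870.49,936]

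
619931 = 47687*13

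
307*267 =81969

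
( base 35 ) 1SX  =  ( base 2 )100010111110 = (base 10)2238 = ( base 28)2NQ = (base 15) 9e3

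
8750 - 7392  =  1358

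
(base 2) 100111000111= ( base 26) 3I7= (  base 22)53H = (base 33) 29S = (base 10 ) 2503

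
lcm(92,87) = 8004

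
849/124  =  849/124= 6.85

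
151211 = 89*1699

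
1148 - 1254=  - 106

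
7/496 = 7/496  =  0.01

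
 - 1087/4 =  - 1087/4=-  271.75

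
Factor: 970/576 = 2^( - 5 )*3^ ( - 2 )*5^1 * 97^1 = 485/288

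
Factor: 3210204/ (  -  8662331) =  - 2^2*3^1* 991^(  -  1 )*8741^ ( - 1)* 267517^1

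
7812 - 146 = 7666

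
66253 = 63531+2722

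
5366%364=270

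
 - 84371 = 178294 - 262665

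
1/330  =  1/330 =0.00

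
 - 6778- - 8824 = 2046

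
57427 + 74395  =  131822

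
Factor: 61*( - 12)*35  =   - 2^2*3^1*5^1*7^1*61^1 = - 25620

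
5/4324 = 5/4324= 0.00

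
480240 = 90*5336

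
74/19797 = 74/19797 = 0.00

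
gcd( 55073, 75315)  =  1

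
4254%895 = 674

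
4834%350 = 284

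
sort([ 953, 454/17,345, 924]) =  [454/17,345,924 , 953 ]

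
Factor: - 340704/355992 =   -  2^2*3^1*13^1 * 163^ ( - 1) = - 156/163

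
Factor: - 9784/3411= - 2^3*3^( - 2 )*379^(-1 )*1223^1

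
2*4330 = 8660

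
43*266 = 11438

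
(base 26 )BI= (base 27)B7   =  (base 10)304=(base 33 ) 97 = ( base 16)130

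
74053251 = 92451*801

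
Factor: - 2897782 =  - 2^1 * 977^1*1483^1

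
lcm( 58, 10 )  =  290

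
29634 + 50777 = 80411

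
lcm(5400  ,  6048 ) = 151200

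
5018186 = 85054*59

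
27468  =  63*436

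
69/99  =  23/33 =0.70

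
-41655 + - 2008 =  - 43663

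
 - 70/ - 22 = 35/11 = 3.18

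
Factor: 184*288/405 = 5888/45 = 2^8*3^( - 2)*5^( -1 )*23^1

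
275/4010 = 55/802 = 0.07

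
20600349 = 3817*5397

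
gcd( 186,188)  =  2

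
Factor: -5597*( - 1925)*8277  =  89178260325= 3^1*5^2 *7^1*11^1*29^1*31^1*89^1 * 193^1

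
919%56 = 23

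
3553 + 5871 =9424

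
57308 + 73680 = 130988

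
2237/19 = 117 + 14/19 = 117.74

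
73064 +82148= 155212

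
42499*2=84998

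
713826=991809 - 277983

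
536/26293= 536/26293 = 0.02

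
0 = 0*604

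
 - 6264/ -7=894 + 6/7 = 894.86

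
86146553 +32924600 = 119071153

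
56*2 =112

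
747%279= 189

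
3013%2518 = 495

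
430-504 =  - 74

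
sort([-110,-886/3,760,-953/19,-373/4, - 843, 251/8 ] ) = [-843, - 886/3,  -  110,- 373/4,-953/19, 251/8, 760 ]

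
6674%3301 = 72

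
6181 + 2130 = 8311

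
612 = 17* 36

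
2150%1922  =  228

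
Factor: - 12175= - 5^2 * 487^1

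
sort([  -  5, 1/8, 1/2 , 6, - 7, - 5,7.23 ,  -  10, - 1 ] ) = [ - 10, - 7,  -  5 , - 5,  -  1 , 1/8,1/2, 6,7.23 ] 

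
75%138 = 75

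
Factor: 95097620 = 2^2*5^1*1459^1*3259^1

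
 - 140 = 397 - 537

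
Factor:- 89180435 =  - 5^1*17836087^1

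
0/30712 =0 = 0.00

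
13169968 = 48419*272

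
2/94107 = 2/94107  =  0.00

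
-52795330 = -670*78799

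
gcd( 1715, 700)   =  35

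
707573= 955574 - 248001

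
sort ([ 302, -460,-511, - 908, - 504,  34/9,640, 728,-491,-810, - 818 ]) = [ - 908 ,-818 ,  -  810 ,-511,-504, - 491, - 460, 34/9,302,640,  728] 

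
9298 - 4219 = 5079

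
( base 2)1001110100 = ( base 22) 16c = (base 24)124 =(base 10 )628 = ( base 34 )ig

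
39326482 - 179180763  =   - 139854281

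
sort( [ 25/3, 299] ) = [ 25/3,299 ] 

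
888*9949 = 8834712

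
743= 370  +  373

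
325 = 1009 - 684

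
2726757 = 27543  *99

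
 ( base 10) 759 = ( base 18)263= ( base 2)1011110111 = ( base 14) 3C3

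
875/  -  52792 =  - 875/52792 = - 0.02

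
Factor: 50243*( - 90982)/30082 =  - 2285604313/15041 = - 13^( - 2)*47^1*89^(-1)*1069^1*45491^1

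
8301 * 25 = 207525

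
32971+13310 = 46281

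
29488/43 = 685+ 33/43 = 685.77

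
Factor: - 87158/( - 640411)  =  2^1*43579^1*640411^( - 1)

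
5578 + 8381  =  13959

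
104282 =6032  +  98250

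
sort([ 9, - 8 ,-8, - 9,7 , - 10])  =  [ - 10,-9,-8,-8, 7,9 ] 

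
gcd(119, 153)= 17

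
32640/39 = 10880/13=836.92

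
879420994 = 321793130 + 557627864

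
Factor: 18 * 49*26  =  22932 = 2^2 * 3^2*7^2*13^1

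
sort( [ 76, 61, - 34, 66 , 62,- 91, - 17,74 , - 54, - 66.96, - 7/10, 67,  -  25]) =[ - 91,-66.96, - 54, - 34, - 25, - 17 , - 7/10,61,62, 66, 67, 74, 76 ] 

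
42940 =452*95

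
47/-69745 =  - 47/69745 = - 0.00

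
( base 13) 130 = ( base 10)208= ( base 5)1313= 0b11010000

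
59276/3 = 19758  +  2/3 = 19758.67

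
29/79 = 29/79   =  0.37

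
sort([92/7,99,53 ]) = [92/7,53,99]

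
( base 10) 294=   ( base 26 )b8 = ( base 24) C6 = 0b100100110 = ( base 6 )1210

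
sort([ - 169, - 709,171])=[ - 709, - 169,171 ]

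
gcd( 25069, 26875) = 43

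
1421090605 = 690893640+730196965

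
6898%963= 157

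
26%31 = 26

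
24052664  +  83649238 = 107701902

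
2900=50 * 58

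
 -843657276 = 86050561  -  929707837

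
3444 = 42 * 82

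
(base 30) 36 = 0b1100000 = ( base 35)2Q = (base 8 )140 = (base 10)96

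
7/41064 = 7/41064 = 0.00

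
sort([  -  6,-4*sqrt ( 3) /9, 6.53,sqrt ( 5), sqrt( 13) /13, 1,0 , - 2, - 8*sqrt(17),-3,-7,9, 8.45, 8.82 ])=[ - 8*sqrt(17 ) ,-7, - 6,-3,- 2,-4*sqrt( 3 )/9,0,  sqrt( 13)/13, 1,sqrt(5 ),6.53, 8.45, 8.82,  9 ] 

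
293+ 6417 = 6710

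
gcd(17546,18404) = 2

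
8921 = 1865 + 7056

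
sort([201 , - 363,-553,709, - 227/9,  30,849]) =[  -  553 ,-363, -227/9, 30,201, 709, 849] 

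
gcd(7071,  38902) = 1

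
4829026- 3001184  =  1827842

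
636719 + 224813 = 861532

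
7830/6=1305  =  1305.00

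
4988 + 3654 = 8642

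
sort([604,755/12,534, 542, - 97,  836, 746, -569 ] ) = [ - 569, - 97,755/12, 534,542,604,746, 836 ] 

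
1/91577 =1/91577 = 0.00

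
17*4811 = 81787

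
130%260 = 130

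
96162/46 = 48081/23  =  2090.48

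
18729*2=37458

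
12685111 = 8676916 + 4008195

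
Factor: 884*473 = 2^2 * 11^1*13^1*17^1*43^1   =  418132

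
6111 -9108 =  - 2997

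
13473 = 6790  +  6683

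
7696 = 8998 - 1302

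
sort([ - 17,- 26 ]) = [ - 26,- 17] 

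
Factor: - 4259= - 4259^1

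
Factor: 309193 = 309193^1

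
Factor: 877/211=211^( - 1 )*877^1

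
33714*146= 4922244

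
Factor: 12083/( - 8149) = -43/29  =  -29^( - 1 )*43^1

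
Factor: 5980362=2^1*3^1*17^1 *58631^1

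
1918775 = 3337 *575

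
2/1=2 = 2.00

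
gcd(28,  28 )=28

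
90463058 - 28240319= 62222739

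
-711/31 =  - 23 + 2/31 = -22.94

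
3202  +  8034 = 11236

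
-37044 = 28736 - 65780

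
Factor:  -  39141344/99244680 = -4892668/12405585  =  - 2^2*3^( - 1)*5^( - 1)*11^1*17^1*31^1*211^1 * 827039^( - 1)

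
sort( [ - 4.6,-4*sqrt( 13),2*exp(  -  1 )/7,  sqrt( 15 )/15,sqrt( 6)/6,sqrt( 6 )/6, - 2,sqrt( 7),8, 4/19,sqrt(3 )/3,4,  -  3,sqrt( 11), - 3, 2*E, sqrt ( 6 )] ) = [ - 4*sqrt( 13), - 4.6, - 3, - 3, - 2,2  *  exp( - 1 )/7 , 4/19,sqrt(15 )/15,sqrt(6) /6 , sqrt( 6 ) /6, sqrt( 3)/3,sqrt (6 ),sqrt(7 ),  sqrt ( 11),4,2*E, 8] 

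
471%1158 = 471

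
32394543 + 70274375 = 102668918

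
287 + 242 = 529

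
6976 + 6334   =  13310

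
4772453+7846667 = 12619120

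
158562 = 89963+68599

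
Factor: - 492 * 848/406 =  - 208608/203=- 2^5*3^1*7^( - 1 )*29^( - 1 ) * 41^1* 53^1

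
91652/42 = 2182 + 4/21 = 2182.19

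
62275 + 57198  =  119473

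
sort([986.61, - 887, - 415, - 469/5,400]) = [ - 887,- 415,  -  469/5, 400 , 986.61 ]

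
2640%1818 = 822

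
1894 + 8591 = 10485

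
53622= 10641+42981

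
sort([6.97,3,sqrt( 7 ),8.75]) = [ sqrt( 7) , 3, 6.97,8.75 ] 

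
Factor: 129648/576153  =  43216/192051 = 2^4*3^( - 4)*37^1 * 73^1*2371^( - 1)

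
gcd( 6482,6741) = 7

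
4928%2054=820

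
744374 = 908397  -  164023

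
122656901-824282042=  -  701625141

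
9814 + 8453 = 18267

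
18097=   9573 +8524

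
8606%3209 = 2188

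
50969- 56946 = -5977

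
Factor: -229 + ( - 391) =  - 620=- 2^2*5^1*31^1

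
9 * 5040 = 45360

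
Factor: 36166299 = 3^1*13^1*53^1*17497^1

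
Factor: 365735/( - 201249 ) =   -  965/531 = - 3^( - 2 )*5^1*59^( - 1)*193^1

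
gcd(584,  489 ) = 1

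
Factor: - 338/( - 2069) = 2^1 * 13^2 * 2069^( - 1)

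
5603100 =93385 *60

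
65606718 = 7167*9154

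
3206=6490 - 3284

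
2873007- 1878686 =994321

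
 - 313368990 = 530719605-844088595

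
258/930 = 43/155= 0.28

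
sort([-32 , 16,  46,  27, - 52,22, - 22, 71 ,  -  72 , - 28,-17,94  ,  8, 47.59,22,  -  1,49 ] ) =[-72,-52,-32, -28, - 22,-17, -1 , 8, 16, 22 , 22 , 27, 46,47.59, 49, 71,94 ] 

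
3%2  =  1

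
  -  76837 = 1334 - 78171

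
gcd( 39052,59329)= 751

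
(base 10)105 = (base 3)10220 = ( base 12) 89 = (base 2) 1101001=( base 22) 4H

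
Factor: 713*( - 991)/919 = - 706583/919 = - 23^1*31^1*919^( - 1)*991^1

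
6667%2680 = 1307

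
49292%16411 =59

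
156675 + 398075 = 554750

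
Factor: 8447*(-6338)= - 2^1*3169^1*8447^1 = - 53537086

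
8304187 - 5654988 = 2649199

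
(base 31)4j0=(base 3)20002012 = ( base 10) 4433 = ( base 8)10521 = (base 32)4ah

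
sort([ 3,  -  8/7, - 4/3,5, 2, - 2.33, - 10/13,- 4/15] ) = [ - 2.33 ,  -  4/3, - 8/7,-10/13, - 4/15,2, 3,5 ] 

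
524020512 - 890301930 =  - 366281418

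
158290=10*15829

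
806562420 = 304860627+501701793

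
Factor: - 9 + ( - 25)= - 2^1*17^1 = - 34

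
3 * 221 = 663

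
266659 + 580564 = 847223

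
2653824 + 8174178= 10828002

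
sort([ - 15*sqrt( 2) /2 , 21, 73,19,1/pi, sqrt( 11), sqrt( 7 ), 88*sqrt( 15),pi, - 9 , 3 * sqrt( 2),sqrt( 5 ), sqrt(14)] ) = [ - 15*sqrt(2) /2, - 9, 1/pi, sqrt( 5), sqrt( 7 ),pi,sqrt( 11),sqrt( 14 ),3*sqrt(2),19, 21, 73,88*sqrt(15)]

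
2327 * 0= 0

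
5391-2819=2572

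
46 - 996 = -950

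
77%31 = 15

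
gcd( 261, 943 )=1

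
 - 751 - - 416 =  - 335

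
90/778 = 45/389  =  0.12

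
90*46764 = 4208760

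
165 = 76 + 89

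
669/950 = 669/950=0.70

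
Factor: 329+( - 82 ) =13^1*19^1 = 247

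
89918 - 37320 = 52598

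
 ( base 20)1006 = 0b1111101000110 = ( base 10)8006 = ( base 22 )GBK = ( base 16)1f46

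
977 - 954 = 23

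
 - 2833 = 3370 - 6203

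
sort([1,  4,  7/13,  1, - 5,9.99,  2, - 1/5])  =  [  -  5 , - 1/5,  7/13,1,  1,  2, 4,9.99 ] 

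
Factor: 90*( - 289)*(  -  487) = 12666870 = 2^1*3^2*5^1 *17^2 * 487^1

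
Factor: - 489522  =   - 2^1*3^1*11^1*7417^1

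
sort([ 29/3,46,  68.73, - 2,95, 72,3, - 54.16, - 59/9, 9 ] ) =[ - 54.16, - 59/9,-2, 3,9, 29/3,46, 68.73,72,95 ] 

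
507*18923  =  9593961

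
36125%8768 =1053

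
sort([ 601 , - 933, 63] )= [ - 933,  63, 601 ] 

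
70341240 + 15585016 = 85926256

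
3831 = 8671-4840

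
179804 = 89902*2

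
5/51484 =5/51484 =0.00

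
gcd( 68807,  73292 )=1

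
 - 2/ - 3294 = 1/1647  =  0.00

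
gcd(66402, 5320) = 14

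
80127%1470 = 747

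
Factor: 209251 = 7^1*167^1*179^1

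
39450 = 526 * 75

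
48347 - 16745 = 31602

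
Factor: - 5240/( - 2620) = 2 = 2^1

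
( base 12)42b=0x263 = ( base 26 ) nd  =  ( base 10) 611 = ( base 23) 13d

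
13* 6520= 84760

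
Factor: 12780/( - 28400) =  - 2^( - 2)*3^2*5^( - 1) = - 9/20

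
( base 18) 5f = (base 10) 105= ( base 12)89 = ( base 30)3F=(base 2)1101001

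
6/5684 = 3/2842 = 0.00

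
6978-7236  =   - 258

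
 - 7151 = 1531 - 8682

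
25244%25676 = 25244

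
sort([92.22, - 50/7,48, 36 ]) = [-50/7,  36 , 48,92.22 ]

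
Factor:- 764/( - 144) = 191/36 = 2^( - 2)*3^( - 2)*191^1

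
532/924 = 19/33 = 0.58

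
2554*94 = 240076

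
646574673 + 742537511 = 1389112184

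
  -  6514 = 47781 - 54295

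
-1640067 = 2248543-3888610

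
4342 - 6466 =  - 2124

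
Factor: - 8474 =-2^1 * 19^1 * 223^1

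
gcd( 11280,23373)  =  3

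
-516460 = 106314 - 622774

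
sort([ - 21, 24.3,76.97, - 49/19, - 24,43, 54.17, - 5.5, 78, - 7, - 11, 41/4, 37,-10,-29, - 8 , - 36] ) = [ - 36, - 29, - 24, - 21, - 11, - 10,-8, - 7 , - 5.5 ,-49/19,41/4, 24.3, 37,  43,54.17, 76.97, 78] 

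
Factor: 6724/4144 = 1681/1036 = 2^( - 2)*7^( - 1 )*37^ ( - 1)*41^2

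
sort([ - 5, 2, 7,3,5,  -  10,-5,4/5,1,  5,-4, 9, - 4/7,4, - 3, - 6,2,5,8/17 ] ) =[  -  10 , - 6 , - 5, - 5, - 4, - 3, - 4/7, 8/17,4/5, 1,  2, 2, 3,4,5,5,5,7, 9]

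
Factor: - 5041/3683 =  - 29^ ( - 1 )*71^2*127^( - 1 )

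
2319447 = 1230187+1089260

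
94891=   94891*1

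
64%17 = 13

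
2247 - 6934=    - 4687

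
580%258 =64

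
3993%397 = 23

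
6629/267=24 + 221/267= 24.83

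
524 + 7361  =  7885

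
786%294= 198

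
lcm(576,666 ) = 21312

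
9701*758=7353358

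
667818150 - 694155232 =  - 26337082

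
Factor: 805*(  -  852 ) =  - 685860 = - 2^2 * 3^1*5^1*7^1*23^1*71^1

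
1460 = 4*365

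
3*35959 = 107877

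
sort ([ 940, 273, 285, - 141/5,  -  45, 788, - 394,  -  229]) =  [-394, - 229, - 45, -141/5, 273, 285,788, 940]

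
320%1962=320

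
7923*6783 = 53741709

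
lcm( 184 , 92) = 184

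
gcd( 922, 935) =1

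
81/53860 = 81/53860 = 0.00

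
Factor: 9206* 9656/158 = 2^3*17^1*71^1*79^( - 1 )*4603^1 = 44446568/79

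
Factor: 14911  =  13^1*31^1*37^1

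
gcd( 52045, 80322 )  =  1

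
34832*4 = 139328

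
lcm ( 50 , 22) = 550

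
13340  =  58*230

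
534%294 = 240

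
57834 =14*4131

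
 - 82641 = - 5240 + - 77401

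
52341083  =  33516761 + 18824322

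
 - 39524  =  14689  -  54213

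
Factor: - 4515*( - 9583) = 43267245 = 3^1*5^1*7^2*37^2 * 43^1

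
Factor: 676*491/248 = 82979/62 = 2^( - 1 )*13^2*31^( - 1 )*491^1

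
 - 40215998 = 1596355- 41812353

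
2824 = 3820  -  996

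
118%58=2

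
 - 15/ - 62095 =3/12419 = 0.00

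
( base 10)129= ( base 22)5J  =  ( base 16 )81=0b10000001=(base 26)4P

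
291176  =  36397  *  8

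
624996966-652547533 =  - 27550567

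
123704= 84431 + 39273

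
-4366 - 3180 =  - 7546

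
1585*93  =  147405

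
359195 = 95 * 3781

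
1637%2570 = 1637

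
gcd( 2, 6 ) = 2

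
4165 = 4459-294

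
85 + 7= 92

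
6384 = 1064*6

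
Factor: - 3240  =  -2^3*3^4*5^1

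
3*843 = 2529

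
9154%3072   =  3010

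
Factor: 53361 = 3^2*7^2 * 11^2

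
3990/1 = 3990 =3990.00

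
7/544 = 7/544= 0.01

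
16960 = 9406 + 7554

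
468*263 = 123084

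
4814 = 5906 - 1092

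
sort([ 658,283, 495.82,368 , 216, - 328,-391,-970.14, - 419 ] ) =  [ - 970.14, - 419, -391 , - 328,216,283,368, 495.82 , 658] 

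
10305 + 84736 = 95041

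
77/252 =11/36 = 0.31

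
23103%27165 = 23103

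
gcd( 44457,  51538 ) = 73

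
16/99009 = 16/99009 = 0.00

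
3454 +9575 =13029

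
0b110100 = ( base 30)1m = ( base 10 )52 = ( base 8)64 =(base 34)1I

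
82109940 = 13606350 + 68503590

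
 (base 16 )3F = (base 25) 2D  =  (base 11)58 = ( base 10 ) 63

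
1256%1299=1256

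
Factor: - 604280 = -2^3*5^1*15107^1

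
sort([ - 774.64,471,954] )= [-774.64, 471,  954]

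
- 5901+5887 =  - 14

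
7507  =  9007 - 1500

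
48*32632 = 1566336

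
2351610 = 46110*51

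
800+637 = 1437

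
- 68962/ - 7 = 9851 + 5/7 = 9851.71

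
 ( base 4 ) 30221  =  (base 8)1451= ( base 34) NR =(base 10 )809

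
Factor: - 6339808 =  - 2^5*67^1*2957^1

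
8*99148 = 793184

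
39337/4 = 39337/4 = 9834.25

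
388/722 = 194/361 = 0.54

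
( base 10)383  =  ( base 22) h9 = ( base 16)17f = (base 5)3013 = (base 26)ej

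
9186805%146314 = 115337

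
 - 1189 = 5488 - 6677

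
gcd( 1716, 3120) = 156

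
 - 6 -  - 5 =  - 1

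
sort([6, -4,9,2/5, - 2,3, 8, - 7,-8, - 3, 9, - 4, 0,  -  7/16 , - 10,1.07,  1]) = [ - 10,  -  8 , - 7, - 4,- 4,-3, - 2, - 7/16,0,2/5,  1, 1.07, 3 , 6,8, 9,9 ]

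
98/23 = 4+6/23 = 4.26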